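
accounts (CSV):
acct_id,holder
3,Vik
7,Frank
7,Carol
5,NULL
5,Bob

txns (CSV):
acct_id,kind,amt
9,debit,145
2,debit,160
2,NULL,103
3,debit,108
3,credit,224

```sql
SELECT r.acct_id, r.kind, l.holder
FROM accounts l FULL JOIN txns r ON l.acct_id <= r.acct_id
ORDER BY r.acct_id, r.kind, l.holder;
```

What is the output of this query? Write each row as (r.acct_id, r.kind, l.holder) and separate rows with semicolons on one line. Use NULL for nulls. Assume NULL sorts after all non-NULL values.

(2, debit, NULL); (2, NULL, NULL); (3, credit, Vik); (3, debit, Vik); (9, debit, Bob); (9, debit, Carol); (9, debit, Frank); (9, debit, Vik); (9, debit, NULL)

FULL OUTER JOIN keeps every row from both sides; unmatched rows get NULL for the other side's columns.
Matching on l.acct_id <= r.acct_id.
- acct_id=3: 3 matching r row(s), so 3 row(s) emitted.
- acct_id=7: 1 matching r row(s), so 1 row(s) emitted.
- acct_id=7: 1 matching r row(s), so 1 row(s) emitted.
- acct_id=5: 1 matching r row(s), so 1 row(s) emitted.
- acct_id=5: 1 matching r row(s), so 1 row(s) emitted.
- 2 row(s) from r found no l partner → padded with NULL.
After projecting and ordering:
r.acct_id | r.kind | l.holder
2 | debit | NULL
2 | NULL | NULL
3 | credit | Vik
3 | debit | Vik
9 | debit | Bob
9 | debit | Carol
9 | debit | Frank
9 | debit | Vik
9 | debit | NULL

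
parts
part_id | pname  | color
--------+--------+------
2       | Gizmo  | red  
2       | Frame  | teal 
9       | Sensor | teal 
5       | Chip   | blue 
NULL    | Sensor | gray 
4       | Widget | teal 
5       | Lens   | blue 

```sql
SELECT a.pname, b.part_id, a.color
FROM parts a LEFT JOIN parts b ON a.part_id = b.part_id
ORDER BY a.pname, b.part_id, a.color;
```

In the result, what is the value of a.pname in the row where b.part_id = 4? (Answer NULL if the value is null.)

Widget

LEFT JOIN keeps every row from `parts a`; unmatched rows get NULL for `parts b`'s columns.
Matching on a.part_id = b.part_id. A NULL in a compared column never satisfies the condition.
- part_id=2: 2 matching b row(s), so 2 row(s) emitted.
- part_id=2: 2 matching b row(s), so 2 row(s) emitted.
- part_id=9: 1 matching b row(s), so 1 row(s) emitted.
- part_id=5: 2 matching b row(s), so 2 row(s) emitted.
- part_id=NULL: no b row matches, row kept with b columns NULL.
- part_id=4: 1 matching b row(s), so 1 row(s) emitted.
- part_id=5: 2 matching b row(s), so 2 row(s) emitted.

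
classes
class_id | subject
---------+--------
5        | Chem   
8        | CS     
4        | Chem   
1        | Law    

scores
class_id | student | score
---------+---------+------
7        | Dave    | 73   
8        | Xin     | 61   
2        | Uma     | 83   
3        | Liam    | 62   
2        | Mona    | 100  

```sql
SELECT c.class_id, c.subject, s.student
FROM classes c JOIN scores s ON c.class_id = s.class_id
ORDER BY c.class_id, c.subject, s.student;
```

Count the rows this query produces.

INNER JOIN keeps only pairs where the ON condition holds.
Matching on c.class_id = s.class_id.
- class_id=5: no matching s row, dropped.
- class_id=8: 1 matching s row(s), so 1 row(s) emitted.
- class_id=4: no matching s row, dropped.
- class_id=1: no matching s row, dropped.
Total: 1 rows.

1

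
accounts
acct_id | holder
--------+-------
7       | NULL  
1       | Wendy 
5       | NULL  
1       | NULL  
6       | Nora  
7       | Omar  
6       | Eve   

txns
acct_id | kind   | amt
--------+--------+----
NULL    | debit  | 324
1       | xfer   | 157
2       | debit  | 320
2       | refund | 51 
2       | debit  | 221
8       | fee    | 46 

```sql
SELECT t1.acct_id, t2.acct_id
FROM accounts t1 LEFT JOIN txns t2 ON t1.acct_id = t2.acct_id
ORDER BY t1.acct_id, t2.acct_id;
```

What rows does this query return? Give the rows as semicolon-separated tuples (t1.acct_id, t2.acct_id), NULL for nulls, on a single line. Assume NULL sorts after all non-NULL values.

(1, 1); (1, 1); (5, NULL); (6, NULL); (6, NULL); (7, NULL); (7, NULL)

LEFT JOIN keeps every row from `accounts`; unmatched rows get NULL for `txns`'s columns.
Matching on t1.acct_id = t2.acct_id. A NULL in a compared column never satisfies the condition.
- t1[0] acct_id=7 → no match; kept with NULLs on the t2 side.
- t1[1] acct_id=1 → 1 match(es) in t2 → 1 row(s).
- t1[2] acct_id=5 → no match; kept with NULLs on the t2 side.
- t1[3] acct_id=1 → 1 match(es) in t2 → 1 row(s).
- t1[4] acct_id=6 → no match; kept with NULLs on the t2 side.
- t1[5] acct_id=7 → no match; kept with NULLs on the t2 side.
- t1[6] acct_id=6 → no match; kept with NULLs on the t2 side.
After projecting and ordering:
t1.acct_id | t2.acct_id
1 | 1
1 | 1
5 | NULL
6 | NULL
6 | NULL
7 | NULL
7 | NULL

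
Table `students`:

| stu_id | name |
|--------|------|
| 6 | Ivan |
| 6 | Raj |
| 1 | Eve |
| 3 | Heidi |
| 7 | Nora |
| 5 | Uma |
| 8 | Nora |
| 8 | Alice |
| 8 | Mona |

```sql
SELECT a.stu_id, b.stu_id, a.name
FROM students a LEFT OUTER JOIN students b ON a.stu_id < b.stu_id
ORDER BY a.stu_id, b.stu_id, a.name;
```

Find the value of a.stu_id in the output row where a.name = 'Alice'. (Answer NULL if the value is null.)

LEFT JOIN keeps every row from `students a`; unmatched rows get NULL for `students b`'s columns.
Matching on a.stu_id < b.stu_id.
- a (stu_id=6) pairs with 4 row(s) of b.
- a (stu_id=6) pairs with 4 row(s) of b.
- a (stu_id=1) pairs with 8 row(s) of b.
- a (stu_id=3) pairs with 7 row(s) of b.
- a (stu_id=7) pairs with 3 row(s) of b.
- a (stu_id=5) pairs with 6 row(s) of b.
- a (stu_id=8) has no partner → padded with NULL.
- a (stu_id=8) has no partner → padded with NULL.
- a (stu_id=8) has no partner → padded with NULL.

8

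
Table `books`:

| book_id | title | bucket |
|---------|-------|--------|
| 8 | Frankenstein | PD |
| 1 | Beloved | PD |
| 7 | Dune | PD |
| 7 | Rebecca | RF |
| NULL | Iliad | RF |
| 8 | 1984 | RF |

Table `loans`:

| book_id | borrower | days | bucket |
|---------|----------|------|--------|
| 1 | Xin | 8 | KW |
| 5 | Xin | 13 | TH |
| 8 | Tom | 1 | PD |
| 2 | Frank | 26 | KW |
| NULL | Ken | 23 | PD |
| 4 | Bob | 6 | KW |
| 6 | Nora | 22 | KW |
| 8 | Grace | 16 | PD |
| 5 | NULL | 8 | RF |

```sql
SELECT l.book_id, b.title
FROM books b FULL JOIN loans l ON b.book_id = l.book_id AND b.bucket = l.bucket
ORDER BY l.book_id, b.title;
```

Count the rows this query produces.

14

FULL OUTER JOIN keeps every row from both sides; unmatched rows get NULL for the other side's columns.
Matching on b.book_id = l.book_id AND b.bucket = l.bucket. A NULL in a compared column never satisfies the condition.
- book_id=8, bucket=PD: 2 matching l row(s), so 2 row(s) emitted.
- book_id=1, bucket=PD: no l row matches, row kept with l columns NULL.
- book_id=7, bucket=PD: no l row matches, row kept with l columns NULL.
- book_id=7, bucket=RF: no l row matches, row kept with l columns NULL.
- book_id=NULL, bucket=RF: no l row matches, row kept with l columns NULL.
- book_id=8, bucket=RF: no l row matches, row kept with l columns NULL.
- plus 7 unmatched l row(s), each kept with NULL b columns.
Total: 2 matched + 12 padded = 14 rows.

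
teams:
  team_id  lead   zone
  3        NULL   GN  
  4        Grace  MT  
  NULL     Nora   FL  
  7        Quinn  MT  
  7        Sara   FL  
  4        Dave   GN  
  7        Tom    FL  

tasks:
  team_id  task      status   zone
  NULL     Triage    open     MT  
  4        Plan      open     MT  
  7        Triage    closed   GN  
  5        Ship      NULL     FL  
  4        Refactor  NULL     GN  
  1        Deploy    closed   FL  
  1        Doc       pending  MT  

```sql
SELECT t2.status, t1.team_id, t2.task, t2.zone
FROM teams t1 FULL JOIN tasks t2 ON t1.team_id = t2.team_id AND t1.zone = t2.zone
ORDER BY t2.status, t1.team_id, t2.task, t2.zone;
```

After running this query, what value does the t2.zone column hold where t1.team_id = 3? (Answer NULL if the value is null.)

NULL

FULL OUTER JOIN keeps every row from both sides; unmatched rows get NULL for the other side's columns.
Matching on t1.team_id = t2.team_id AND t1.zone = t2.zone. A NULL in a compared column never satisfies the condition.
Matched pairs: 2; unmatched t1 rows kept: 5; unmatched t2 rows kept: 5.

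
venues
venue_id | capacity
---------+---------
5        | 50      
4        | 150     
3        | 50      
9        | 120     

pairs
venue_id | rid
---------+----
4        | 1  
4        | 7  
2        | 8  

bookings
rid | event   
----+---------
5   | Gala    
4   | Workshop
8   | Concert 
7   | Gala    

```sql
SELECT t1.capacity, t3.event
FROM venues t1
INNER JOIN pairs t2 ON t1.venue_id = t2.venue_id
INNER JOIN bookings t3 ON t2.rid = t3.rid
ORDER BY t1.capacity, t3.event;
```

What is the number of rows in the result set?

1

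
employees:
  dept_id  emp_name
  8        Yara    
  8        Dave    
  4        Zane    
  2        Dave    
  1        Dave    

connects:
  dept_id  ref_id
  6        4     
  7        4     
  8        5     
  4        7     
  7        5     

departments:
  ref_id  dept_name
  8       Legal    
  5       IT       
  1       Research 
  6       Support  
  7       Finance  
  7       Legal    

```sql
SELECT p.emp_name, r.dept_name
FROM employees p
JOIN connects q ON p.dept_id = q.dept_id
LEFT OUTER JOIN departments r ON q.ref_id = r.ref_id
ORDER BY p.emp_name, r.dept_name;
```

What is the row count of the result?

Step 1 — p INNER JOIN q on dept_id → 3 row(s).
Then LEFT JOIN `departments r` on ref_id: each of those 3 rows is kept; rows whose q.ref_id has no match in r get NULL for r's columns.
Result: 4 row(s).

4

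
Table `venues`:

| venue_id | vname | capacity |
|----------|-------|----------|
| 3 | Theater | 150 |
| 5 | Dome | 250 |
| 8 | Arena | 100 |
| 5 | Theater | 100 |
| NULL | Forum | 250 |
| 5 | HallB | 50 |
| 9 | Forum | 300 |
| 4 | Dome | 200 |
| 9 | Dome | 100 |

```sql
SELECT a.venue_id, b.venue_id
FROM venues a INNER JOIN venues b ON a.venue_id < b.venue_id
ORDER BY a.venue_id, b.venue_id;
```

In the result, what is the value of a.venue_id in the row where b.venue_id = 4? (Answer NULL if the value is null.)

3

INNER JOIN keeps only pairs where the ON condition holds.
Matching on a.venue_id < b.venue_id. A NULL in a compared column never satisfies the condition.
- a (venue_id=3) pairs with 7 row(s) of b.
- a (venue_id=5) pairs with 3 row(s) of b.
- a (venue_id=8) pairs with 2 row(s) of b.
- a (venue_id=5) pairs with 3 row(s) of b.
- a (venue_id=NULL) has no partner → excluded.
- a (venue_id=5) pairs with 3 row(s) of b.
- a (venue_id=9) has no partner → excluded.
- a (venue_id=4) pairs with 6 row(s) of b.
- a (venue_id=9) has no partner → excluded.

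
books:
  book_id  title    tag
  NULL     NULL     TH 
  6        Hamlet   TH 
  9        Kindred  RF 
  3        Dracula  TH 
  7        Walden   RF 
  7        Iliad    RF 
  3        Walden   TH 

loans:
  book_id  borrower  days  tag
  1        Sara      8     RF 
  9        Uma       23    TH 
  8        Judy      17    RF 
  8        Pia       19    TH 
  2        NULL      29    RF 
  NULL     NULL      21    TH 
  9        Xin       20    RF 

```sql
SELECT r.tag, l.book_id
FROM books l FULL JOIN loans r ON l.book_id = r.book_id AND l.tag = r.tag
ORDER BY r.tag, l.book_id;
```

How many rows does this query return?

13

FULL OUTER JOIN keeps every row from both sides; unmatched rows get NULL for the other side's columns.
Matching on l.book_id = r.book_id AND l.tag = r.tag. A NULL in a compared column never satisfies the condition.
Matched pairs: 1; unmatched l rows kept: 6; unmatched r rows kept: 6.
Total: 1 matched + 12 padded = 13 rows.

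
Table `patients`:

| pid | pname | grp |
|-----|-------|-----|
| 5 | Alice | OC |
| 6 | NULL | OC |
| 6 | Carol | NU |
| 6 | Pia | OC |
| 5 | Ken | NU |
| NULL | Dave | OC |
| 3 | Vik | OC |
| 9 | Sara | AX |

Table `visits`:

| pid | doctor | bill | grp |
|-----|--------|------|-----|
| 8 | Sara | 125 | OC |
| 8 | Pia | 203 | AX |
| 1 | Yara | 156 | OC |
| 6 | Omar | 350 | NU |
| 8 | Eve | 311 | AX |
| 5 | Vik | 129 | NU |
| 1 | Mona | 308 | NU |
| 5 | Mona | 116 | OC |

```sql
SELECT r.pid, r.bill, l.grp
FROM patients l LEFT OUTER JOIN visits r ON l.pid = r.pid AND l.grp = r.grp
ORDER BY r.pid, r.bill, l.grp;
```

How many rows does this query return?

8

LEFT JOIN keeps every row from `patients`; unmatched rows get NULL for `visits`'s columns.
Matching on l.pid = r.pid AND l.grp = r.grp. A NULL in a compared column never satisfies the condition.
- pid=5, grp=OC: 1 matching r row(s), so 1 row(s) emitted.
- pid=6, grp=OC: no r row matches, row kept with r columns NULL.
- pid=6, grp=NU: 1 matching r row(s), so 1 row(s) emitted.
- pid=6, grp=OC: no r row matches, row kept with r columns NULL.
- pid=5, grp=NU: 1 matching r row(s), so 1 row(s) emitted.
- pid=NULL, grp=OC: no r row matches, row kept with r columns NULL.
- pid=3, grp=OC: no r row matches, row kept with r columns NULL.
- pid=9, grp=AX: no r row matches, row kept with r columns NULL.
Total: 3 matched + 5 padded = 8 rows.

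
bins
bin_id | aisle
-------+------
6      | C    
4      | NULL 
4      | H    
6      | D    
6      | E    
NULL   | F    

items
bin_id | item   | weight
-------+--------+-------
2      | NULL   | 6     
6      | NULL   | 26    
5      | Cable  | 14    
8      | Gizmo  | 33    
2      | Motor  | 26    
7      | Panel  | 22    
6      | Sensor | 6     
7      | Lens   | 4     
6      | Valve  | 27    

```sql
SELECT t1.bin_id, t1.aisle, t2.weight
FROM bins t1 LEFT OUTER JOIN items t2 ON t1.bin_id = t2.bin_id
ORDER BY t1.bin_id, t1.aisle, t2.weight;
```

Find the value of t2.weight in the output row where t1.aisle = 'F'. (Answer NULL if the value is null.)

NULL

LEFT JOIN keeps every row from `bins`; unmatched rows get NULL for `items`'s columns.
Matching on t1.bin_id = t2.bin_id. A NULL in a compared column never satisfies the condition.
- t1 row (bin_id=6): matches 3 t2 row(s) → 3 output row(s).
- t1 row (bin_id=4): no match → kept, t2 columns NULL.
- t1 row (bin_id=4): no match → kept, t2 columns NULL.
- t1 row (bin_id=6): matches 3 t2 row(s) → 3 output row(s).
- t1 row (bin_id=6): matches 3 t2 row(s) → 3 output row(s).
- t1 row (bin_id=NULL): no match → kept, t2 columns NULL.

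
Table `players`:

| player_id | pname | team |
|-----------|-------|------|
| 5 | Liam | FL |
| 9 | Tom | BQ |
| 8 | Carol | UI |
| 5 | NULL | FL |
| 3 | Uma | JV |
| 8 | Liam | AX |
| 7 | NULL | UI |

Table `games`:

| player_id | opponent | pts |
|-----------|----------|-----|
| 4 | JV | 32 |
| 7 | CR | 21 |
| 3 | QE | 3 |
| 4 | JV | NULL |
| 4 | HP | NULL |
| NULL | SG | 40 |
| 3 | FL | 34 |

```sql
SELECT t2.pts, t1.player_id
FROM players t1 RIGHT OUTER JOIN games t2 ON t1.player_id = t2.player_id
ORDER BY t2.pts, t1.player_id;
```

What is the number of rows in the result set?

7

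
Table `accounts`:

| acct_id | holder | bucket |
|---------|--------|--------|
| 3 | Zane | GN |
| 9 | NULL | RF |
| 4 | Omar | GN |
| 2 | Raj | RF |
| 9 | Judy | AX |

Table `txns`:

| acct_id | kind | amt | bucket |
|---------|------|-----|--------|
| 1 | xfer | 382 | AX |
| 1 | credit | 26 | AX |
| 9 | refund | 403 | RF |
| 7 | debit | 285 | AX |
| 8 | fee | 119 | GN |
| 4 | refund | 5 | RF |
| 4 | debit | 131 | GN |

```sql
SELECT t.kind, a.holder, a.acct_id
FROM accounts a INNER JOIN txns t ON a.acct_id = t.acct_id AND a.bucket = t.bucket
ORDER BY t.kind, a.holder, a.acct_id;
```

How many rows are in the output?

INNER JOIN keeps only pairs where the ON condition holds.
Matching on a.acct_id = t.acct_id AND a.bucket = t.bucket.
Matched pairs: 2.
Total: 2 rows.

2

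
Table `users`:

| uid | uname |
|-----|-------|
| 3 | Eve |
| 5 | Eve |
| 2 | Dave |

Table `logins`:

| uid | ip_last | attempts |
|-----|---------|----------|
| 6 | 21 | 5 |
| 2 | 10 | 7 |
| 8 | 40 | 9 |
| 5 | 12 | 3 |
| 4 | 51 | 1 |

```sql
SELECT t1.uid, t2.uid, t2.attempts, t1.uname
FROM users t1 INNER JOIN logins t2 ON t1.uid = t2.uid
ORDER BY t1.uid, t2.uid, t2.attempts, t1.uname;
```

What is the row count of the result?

INNER JOIN keeps only pairs where the ON condition holds.
Matching on t1.uid = t2.uid.
Matched pairs: 2.
Total: 2 rows.

2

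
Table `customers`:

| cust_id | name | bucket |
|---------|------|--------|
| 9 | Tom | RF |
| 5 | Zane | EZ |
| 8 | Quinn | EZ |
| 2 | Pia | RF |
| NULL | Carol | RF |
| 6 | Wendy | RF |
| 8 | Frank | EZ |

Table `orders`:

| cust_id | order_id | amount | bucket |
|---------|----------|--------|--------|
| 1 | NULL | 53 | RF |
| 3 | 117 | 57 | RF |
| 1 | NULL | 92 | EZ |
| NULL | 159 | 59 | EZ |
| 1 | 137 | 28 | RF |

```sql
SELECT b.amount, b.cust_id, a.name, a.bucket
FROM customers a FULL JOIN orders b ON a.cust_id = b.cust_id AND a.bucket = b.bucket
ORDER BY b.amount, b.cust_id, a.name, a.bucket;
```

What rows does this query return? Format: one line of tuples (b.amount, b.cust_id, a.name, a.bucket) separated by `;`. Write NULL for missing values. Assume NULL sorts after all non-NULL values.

(28, 1, NULL, NULL); (53, 1, NULL, NULL); (57, 3, NULL, NULL); (59, NULL, NULL, NULL); (92, 1, NULL, NULL); (NULL, NULL, Carol, RF); (NULL, NULL, Frank, EZ); (NULL, NULL, Pia, RF); (NULL, NULL, Quinn, EZ); (NULL, NULL, Tom, RF); (NULL, NULL, Wendy, RF); (NULL, NULL, Zane, EZ)

FULL OUTER JOIN keeps every row from both sides; unmatched rows get NULL for the other side's columns.
Matching on a.cust_id = b.cust_id AND a.bucket = b.bucket. A NULL in a compared column never satisfies the condition.
- cust_id=9, bucket=RF: no b row matches, row kept with b columns NULL.
- cust_id=5, bucket=EZ: no b row matches, row kept with b columns NULL.
- cust_id=8, bucket=EZ: no b row matches, row kept with b columns NULL.
- cust_id=2, bucket=RF: no b row matches, row kept with b columns NULL.
- cust_id=NULL, bucket=RF: no b row matches, row kept with b columns NULL.
- cust_id=6, bucket=RF: no b row matches, row kept with b columns NULL.
- cust_id=8, bucket=EZ: no b row matches, row kept with b columns NULL.
- 5 row(s) from b found no a partner → padded with NULL.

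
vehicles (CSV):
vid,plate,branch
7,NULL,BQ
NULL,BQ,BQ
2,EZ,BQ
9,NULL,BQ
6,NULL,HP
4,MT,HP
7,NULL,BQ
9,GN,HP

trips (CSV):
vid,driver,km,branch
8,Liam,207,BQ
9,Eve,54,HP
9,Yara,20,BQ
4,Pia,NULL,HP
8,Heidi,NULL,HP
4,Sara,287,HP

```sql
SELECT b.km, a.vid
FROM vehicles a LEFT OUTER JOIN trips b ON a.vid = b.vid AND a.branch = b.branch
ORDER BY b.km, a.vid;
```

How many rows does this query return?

LEFT JOIN keeps every row from `vehicles`; unmatched rows get NULL for `trips`'s columns.
Matching on a.vid = b.vid AND a.branch = b.branch. A NULL in a compared column never satisfies the condition.
- a[0] vid=7, branch=BQ → no match; kept with NULLs on the b side.
- a[1] vid=NULL, branch=BQ → no match; kept with NULLs on the b side.
- a[2] vid=2, branch=BQ → no match; kept with NULLs on the b side.
- a[3] vid=9, branch=BQ → 1 match(es) in b → 1 row(s).
- a[4] vid=6, branch=HP → no match; kept with NULLs on the b side.
- a[5] vid=4, branch=HP → 2 match(es) in b → 2 row(s).
- a[6] vid=7, branch=BQ → no match; kept with NULLs on the b side.
- a[7] vid=9, branch=HP → 1 match(es) in b → 1 row(s).
Total: 4 matched + 5 padded = 9 rows.

9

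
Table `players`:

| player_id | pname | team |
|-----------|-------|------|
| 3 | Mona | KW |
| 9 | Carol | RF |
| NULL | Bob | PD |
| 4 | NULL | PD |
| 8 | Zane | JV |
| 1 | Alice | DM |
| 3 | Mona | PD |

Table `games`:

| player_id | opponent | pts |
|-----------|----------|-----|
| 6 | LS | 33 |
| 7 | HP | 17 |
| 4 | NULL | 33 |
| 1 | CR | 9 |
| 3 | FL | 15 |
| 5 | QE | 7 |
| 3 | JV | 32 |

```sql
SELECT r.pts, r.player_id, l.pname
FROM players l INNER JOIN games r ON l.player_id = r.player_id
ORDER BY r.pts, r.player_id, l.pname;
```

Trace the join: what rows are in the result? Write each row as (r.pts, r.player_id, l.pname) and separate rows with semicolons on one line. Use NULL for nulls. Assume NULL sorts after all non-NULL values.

(9, 1, Alice); (15, 3, Mona); (15, 3, Mona); (32, 3, Mona); (32, 3, Mona); (33, 4, NULL)

INNER JOIN keeps only pairs where the ON condition holds.
Matching on l.player_id = r.player_id. A NULL in a compared column never satisfies the condition.
- l row (player_id=3): matches 2 r row(s) → 2 output row(s).
- l row (player_id=9): no match → dropped.
- l row (player_id=NULL): no match → dropped.
- l row (player_id=4): matches 1 r row(s) → 1 output row(s).
- l row (player_id=8): no match → dropped.
- l row (player_id=1): matches 1 r row(s) → 1 output row(s).
- l row (player_id=3): matches 2 r row(s) → 2 output row(s).
After projecting and ordering:
r.pts | r.player_id | l.pname
9 | 1 | Alice
15 | 3 | Mona
15 | 3 | Mona
32 | 3 | Mona
32 | 3 | Mona
33 | 4 | NULL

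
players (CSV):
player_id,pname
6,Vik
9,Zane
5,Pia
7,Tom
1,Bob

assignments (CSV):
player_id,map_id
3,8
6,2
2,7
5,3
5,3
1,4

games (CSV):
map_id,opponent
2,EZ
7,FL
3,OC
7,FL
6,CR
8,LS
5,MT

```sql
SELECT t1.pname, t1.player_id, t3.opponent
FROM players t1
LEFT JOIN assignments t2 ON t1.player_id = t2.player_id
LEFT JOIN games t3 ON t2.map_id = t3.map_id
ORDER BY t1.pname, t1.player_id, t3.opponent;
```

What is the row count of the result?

Joins associate left-to-right: players LEFT JOIN assignments on player_id gives 6 intermediate row(s).
Then LEFT JOIN `games t3` on map_id: each of those 6 rows is kept; rows whose t2.map_id has no match in t3 get NULL for t3's columns.
Result: 6 row(s).

6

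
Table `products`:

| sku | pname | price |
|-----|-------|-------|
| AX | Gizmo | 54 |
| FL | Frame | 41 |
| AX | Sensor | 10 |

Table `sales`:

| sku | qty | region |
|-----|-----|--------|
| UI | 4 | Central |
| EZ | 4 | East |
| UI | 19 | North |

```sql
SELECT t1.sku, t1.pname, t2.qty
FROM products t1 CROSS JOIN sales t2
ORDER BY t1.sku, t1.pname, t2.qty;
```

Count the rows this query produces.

9

CROSS JOIN pairs every row of `products` with every row of `sales`: 3 × 3 = 9 rows.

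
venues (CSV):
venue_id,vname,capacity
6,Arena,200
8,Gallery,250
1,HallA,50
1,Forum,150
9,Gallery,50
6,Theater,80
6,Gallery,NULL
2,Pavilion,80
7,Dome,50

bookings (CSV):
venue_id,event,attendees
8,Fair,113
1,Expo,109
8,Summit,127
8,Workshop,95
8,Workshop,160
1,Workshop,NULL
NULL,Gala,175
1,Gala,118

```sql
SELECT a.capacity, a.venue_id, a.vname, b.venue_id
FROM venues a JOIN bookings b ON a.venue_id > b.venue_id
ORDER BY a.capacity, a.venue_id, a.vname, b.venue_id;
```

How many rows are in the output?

INNER JOIN keeps only pairs where the ON condition holds.
Matching on a.venue_id > b.venue_id. A NULL in a compared column never satisfies the condition.
- a[0] venue_id=6 → 3 match(es) in b → 3 row(s).
- a[1] venue_id=8 → 3 match(es) in b → 3 row(s).
- a[2] venue_id=1 → no match; dropped.
- a[3] venue_id=1 → no match; dropped.
- a[4] venue_id=9 → 7 match(es) in b → 7 row(s).
- a[5] venue_id=6 → 3 match(es) in b → 3 row(s).
- a[6] venue_id=6 → 3 match(es) in b → 3 row(s).
- a[7] venue_id=2 → 3 match(es) in b → 3 row(s).
- a[8] venue_id=7 → 3 match(es) in b → 3 row(s).
Total: 25 rows.

25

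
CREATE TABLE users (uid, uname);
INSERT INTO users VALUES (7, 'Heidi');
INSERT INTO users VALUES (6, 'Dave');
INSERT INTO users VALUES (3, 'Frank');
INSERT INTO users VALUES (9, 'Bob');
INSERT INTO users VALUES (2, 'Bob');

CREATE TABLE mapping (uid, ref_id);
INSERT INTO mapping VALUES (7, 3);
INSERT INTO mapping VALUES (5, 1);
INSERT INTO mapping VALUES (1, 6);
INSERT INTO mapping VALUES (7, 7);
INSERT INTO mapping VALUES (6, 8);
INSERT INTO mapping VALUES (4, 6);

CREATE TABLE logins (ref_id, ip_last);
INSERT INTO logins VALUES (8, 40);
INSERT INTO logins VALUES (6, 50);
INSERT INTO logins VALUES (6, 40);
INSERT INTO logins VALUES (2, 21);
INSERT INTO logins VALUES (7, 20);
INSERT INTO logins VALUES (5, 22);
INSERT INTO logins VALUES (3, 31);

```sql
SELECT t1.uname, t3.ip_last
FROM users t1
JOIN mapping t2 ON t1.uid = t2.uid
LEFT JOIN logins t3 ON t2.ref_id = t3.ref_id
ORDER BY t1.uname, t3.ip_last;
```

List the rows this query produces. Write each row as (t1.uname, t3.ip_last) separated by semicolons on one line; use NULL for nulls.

(Dave, 40); (Heidi, 20); (Heidi, 31)

Evaluate left to right. First `users t1 INNER JOIN mapping t2` on uid: 3 row(s).
Then LEFT JOIN `logins t3` on ref_id: each of those 3 rows is kept; rows whose t2.ref_id has no match in t3 get NULL for t3's columns.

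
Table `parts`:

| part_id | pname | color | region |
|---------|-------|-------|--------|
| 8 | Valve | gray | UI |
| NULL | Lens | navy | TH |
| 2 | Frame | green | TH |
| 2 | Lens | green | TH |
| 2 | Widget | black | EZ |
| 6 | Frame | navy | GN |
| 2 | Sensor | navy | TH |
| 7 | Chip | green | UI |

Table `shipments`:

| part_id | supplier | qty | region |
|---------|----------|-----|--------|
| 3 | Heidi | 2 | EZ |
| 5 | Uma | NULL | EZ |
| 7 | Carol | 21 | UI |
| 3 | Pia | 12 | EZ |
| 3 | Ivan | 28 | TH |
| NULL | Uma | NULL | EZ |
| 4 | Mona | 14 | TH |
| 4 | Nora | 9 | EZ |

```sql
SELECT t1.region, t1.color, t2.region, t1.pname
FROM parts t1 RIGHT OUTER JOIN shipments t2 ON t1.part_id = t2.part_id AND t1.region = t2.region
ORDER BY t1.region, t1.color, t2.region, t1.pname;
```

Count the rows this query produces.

8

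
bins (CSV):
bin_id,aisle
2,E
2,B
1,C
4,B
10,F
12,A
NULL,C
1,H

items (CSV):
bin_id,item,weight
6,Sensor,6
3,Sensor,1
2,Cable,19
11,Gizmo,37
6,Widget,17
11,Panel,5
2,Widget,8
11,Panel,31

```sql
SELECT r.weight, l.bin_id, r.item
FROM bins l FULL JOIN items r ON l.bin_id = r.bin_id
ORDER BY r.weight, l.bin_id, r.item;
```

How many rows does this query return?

16

FULL OUTER JOIN keeps every row from both sides; unmatched rows get NULL for the other side's columns.
Matching on l.bin_id = r.bin_id. A NULL in a compared column never satisfies the condition.
- l (bin_id=2) pairs with 2 row(s) of r.
- l (bin_id=2) pairs with 2 row(s) of r.
- l (bin_id=1) has no partner → padded with NULL.
- l (bin_id=4) has no partner → padded with NULL.
- l (bin_id=10) has no partner → padded with NULL.
- l (bin_id=12) has no partner → padded with NULL.
- l (bin_id=NULL) has no partner → padded with NULL.
- l (bin_id=1) has no partner → padded with NULL.
- plus 6 unmatched r row(s), each kept with NULL l columns.
Total: 4 matched + 12 padded = 16 rows.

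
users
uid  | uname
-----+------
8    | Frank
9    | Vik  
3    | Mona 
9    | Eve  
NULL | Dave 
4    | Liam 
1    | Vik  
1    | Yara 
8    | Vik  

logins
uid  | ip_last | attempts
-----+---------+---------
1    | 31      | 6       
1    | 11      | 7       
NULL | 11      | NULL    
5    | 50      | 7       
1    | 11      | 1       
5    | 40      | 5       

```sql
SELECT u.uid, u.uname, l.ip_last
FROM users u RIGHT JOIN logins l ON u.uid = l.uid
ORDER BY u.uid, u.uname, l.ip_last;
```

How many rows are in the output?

9

RIGHT JOIN keeps every row from `logins`; unmatched rows get NULL for `users`'s columns.
Matching on u.uid = l.uid. A NULL in a compared column never satisfies the condition.
- uid=8: no matching l row.
- uid=9: no matching l row.
- uid=3: no matching l row.
- uid=9: no matching l row.
- uid=NULL: no matching l row.
- uid=4: no matching l row.
- uid=1: 3 matching l row(s), so 3 row(s) emitted.
- uid=1: 3 matching l row(s), so 3 row(s) emitted.
- uid=8: no matching l row.
- 3 l row(s) had no u match → kept, u columns NULL.
Total: 6 matched + 3 padded = 9 rows.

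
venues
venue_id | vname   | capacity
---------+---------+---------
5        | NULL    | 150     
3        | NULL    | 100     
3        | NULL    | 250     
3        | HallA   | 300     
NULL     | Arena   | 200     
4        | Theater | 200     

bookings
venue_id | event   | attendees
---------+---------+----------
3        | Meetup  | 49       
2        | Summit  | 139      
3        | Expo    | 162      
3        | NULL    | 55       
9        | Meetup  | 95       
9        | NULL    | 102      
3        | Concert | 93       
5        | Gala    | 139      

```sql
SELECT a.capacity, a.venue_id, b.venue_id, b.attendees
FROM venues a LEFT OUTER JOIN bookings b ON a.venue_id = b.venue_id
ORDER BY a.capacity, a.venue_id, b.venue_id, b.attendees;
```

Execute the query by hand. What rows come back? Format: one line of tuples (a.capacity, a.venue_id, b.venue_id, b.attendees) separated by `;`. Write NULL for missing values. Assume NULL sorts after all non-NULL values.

LEFT JOIN keeps every row from `venues`; unmatched rows get NULL for `bookings`'s columns.
Matching on a.venue_id = b.venue_id. A NULL in a compared column never satisfies the condition.
Matched pairs: 13; unmatched a rows kept: 2.

(100, 3, 3, 49); (100, 3, 3, 55); (100, 3, 3, 93); (100, 3, 3, 162); (150, 5, 5, 139); (200, 4, NULL, NULL); (200, NULL, NULL, NULL); (250, 3, 3, 49); (250, 3, 3, 55); (250, 3, 3, 93); (250, 3, 3, 162); (300, 3, 3, 49); (300, 3, 3, 55); (300, 3, 3, 93); (300, 3, 3, 162)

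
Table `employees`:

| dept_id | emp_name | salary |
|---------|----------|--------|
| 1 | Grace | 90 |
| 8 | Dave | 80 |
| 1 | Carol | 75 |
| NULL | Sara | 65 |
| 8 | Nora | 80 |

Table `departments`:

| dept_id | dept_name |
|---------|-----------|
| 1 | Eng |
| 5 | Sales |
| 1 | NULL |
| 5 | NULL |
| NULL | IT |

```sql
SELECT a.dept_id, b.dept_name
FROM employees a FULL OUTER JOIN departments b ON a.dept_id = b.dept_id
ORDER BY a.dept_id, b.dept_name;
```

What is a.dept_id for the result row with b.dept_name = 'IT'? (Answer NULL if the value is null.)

NULL

FULL OUTER JOIN keeps every row from both sides; unmatched rows get NULL for the other side's columns.
Matching on a.dept_id = b.dept_id. A NULL in a compared column never satisfies the condition.
- a row (dept_id=1): matches 2 b row(s) → 2 output row(s).
- a row (dept_id=8): no match → kept, b columns NULL.
- a row (dept_id=1): matches 2 b row(s) → 2 output row(s).
- a row (dept_id=NULL): no match → kept, b columns NULL.
- a row (dept_id=8): no match → kept, b columns NULL.
- 3 row(s) from b found no a partner → padded with NULL.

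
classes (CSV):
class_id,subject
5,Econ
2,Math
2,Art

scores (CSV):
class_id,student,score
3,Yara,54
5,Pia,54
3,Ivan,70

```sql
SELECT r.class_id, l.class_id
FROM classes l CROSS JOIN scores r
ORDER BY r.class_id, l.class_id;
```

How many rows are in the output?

9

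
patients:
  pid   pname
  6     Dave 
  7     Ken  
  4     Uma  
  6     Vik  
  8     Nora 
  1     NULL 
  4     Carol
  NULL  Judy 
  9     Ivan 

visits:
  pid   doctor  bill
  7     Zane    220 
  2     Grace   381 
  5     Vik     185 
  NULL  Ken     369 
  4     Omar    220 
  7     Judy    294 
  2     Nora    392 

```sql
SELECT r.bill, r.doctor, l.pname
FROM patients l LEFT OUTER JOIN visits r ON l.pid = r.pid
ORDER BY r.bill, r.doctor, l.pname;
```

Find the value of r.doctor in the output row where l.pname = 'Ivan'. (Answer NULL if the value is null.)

NULL

LEFT JOIN keeps every row from `patients`; unmatched rows get NULL for `visits`'s columns.
Matching on l.pid = r.pid. A NULL in a compared column never satisfies the condition.
Matched pairs: 4; unmatched l rows kept: 6.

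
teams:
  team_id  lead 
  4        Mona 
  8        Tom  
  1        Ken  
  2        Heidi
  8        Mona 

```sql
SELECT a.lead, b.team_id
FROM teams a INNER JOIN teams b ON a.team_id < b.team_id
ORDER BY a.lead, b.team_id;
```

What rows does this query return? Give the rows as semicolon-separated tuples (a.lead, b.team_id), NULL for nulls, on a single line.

INNER JOIN keeps only pairs where the ON condition holds.
Matching on a.team_id < b.team_id.
- a row (team_id=4): matches 2 b row(s) → 2 output row(s).
- a row (team_id=8): no match → dropped.
- a row (team_id=1): matches 4 b row(s) → 4 output row(s).
- a row (team_id=2): matches 3 b row(s) → 3 output row(s).
- a row (team_id=8): no match → dropped.
After projecting and ordering:
a.lead | b.team_id
Heidi | 4
Heidi | 8
Heidi | 8
Ken | 2
Ken | 4
Ken | 8
Ken | 8
Mona | 8
Mona | 8

(Heidi, 4); (Heidi, 8); (Heidi, 8); (Ken, 2); (Ken, 4); (Ken, 8); (Ken, 8); (Mona, 8); (Mona, 8)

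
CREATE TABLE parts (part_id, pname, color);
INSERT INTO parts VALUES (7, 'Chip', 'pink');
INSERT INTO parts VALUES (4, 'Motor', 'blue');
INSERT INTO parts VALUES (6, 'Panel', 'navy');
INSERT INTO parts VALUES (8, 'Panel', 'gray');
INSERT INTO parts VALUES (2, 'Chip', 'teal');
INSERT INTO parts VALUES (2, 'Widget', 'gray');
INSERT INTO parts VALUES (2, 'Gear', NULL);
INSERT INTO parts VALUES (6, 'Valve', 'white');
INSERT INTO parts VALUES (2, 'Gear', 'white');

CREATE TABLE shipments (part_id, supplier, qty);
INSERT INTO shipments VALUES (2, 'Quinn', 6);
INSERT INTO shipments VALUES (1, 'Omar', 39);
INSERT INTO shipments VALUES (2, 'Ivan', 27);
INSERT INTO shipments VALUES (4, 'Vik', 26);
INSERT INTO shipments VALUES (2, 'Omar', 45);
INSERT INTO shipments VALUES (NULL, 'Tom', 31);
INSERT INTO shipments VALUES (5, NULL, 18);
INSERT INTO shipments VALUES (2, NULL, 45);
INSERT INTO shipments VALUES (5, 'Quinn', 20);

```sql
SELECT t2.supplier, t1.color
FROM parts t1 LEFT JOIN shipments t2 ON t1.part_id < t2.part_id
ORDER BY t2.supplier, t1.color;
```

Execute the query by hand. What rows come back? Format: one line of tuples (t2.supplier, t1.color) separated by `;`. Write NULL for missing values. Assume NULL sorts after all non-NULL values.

LEFT JOIN keeps every row from `parts`; unmatched rows get NULL for `shipments`'s columns.
Matching on t1.part_id < t2.part_id. A NULL in a compared column never satisfies the condition.
- part_id=7: no t2 row matches, row kept with t2 columns NULL.
- part_id=4: 2 matching t2 row(s), so 2 row(s) emitted.
- part_id=6: no t2 row matches, row kept with t2 columns NULL.
- part_id=8: no t2 row matches, row kept with t2 columns NULL.
- part_id=2: 3 matching t2 row(s), so 3 row(s) emitted.
- part_id=2: 3 matching t2 row(s), so 3 row(s) emitted.
- part_id=2: 3 matching t2 row(s), so 3 row(s) emitted.
- part_id=6: no t2 row matches, row kept with t2 columns NULL.
- part_id=2: 3 matching t2 row(s), so 3 row(s) emitted.

(Quinn, blue); (Quinn, gray); (Quinn, teal); (Quinn, white); (Quinn, NULL); (Vik, gray); (Vik, teal); (Vik, white); (Vik, NULL); (NULL, blue); (NULL, gray); (NULL, gray); (NULL, navy); (NULL, pink); (NULL, teal); (NULL, white); (NULL, white); (NULL, NULL)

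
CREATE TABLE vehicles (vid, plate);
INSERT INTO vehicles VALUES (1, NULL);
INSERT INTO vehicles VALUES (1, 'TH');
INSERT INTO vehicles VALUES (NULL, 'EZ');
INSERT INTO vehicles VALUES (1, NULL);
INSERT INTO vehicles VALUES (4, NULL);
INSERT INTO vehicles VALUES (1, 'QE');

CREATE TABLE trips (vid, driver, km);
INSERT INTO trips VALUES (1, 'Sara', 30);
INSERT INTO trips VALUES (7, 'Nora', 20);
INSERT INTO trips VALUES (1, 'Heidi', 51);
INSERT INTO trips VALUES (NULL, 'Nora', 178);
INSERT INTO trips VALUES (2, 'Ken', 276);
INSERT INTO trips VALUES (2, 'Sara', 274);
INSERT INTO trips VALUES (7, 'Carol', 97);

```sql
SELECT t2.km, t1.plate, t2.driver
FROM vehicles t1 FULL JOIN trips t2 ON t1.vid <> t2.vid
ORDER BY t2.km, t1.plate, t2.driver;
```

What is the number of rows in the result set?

24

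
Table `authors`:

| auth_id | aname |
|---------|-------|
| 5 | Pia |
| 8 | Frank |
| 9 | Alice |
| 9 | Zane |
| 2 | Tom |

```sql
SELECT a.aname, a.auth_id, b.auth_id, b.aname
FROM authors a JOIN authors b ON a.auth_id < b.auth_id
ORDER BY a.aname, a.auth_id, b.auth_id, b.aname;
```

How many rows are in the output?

INNER JOIN keeps only pairs where the ON condition holds.
Matching on a.auth_id < b.auth_id.
Matched pairs: 9.
Total: 9 rows.

9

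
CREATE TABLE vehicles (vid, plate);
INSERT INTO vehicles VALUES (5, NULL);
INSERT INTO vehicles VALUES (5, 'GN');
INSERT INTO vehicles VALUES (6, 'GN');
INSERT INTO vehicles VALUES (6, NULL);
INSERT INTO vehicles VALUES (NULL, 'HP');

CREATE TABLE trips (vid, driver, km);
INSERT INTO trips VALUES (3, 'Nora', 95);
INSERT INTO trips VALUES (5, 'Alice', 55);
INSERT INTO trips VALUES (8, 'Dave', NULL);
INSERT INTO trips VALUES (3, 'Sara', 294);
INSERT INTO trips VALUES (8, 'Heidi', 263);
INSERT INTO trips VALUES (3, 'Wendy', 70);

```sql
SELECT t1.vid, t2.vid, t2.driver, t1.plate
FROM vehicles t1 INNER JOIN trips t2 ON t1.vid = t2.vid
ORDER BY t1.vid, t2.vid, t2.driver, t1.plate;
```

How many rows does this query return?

INNER JOIN keeps only pairs where the ON condition holds.
Matching on t1.vid = t2.vid. A NULL in a compared column never satisfies the condition.
- t1 (vid=5) pairs with 1 row(s) of t2.
- t1 (vid=5) pairs with 1 row(s) of t2.
- t1 (vid=6) has no partner → excluded.
- t1 (vid=6) has no partner → excluded.
- t1 (vid=NULL) has no partner → excluded.
Total: 2 rows.

2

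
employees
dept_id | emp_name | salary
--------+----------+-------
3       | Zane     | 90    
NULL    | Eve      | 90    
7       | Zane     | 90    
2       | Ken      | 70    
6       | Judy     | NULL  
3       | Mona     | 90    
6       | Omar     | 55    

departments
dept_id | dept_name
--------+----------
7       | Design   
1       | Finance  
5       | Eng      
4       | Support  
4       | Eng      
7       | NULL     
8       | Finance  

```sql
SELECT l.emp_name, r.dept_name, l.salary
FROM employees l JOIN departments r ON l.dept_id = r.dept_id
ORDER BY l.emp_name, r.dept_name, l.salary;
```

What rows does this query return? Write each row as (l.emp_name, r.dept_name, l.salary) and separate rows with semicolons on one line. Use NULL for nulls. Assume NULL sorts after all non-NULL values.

INNER JOIN keeps only pairs where the ON condition holds.
Matching on l.dept_id = r.dept_id. A NULL in a compared column never satisfies the condition.
- dept_id=3: no matching r row, dropped.
- dept_id=NULL: no matching r row, dropped.
- dept_id=7: 2 matching r row(s), so 2 row(s) emitted.
- dept_id=2: no matching r row, dropped.
- dept_id=6: no matching r row, dropped.
- dept_id=3: no matching r row, dropped.
- dept_id=6: no matching r row, dropped.
After projecting and ordering:
l.emp_name | r.dept_name | l.salary
Zane | Design | 90
Zane | NULL | 90

(Zane, Design, 90); (Zane, NULL, 90)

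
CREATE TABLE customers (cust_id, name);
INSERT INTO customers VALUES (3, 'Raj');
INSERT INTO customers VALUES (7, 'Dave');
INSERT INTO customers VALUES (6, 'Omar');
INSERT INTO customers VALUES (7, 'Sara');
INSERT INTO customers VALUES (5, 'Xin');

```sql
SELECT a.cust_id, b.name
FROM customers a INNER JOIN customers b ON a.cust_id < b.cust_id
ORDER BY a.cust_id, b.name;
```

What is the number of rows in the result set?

9

INNER JOIN keeps only pairs where the ON condition holds.
Matching on a.cust_id < b.cust_id.
- a[0] cust_id=3 → 4 match(es) in b → 4 row(s).
- a[1] cust_id=7 → no match; dropped.
- a[2] cust_id=6 → 2 match(es) in b → 2 row(s).
- a[3] cust_id=7 → no match; dropped.
- a[4] cust_id=5 → 3 match(es) in b → 3 row(s).
Total: 9 rows.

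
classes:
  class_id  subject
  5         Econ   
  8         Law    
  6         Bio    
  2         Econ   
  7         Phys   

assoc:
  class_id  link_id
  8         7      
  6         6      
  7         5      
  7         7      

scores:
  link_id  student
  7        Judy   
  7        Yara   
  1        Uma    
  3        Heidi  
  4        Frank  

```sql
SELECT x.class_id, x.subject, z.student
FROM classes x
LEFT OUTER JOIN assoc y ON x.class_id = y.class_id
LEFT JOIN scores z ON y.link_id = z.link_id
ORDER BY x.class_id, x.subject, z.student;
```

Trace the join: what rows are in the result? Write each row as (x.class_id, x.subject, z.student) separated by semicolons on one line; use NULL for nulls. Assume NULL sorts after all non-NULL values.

(2, Econ, NULL); (5, Econ, NULL); (6, Bio, NULL); (7, Phys, Judy); (7, Phys, Yara); (7, Phys, NULL); (8, Law, Judy); (8, Law, Yara)

Step 1 — x LEFT JOIN y on class_id → 6 row(s).
Then LEFT JOIN `scores z` on link_id: each of those 6 rows is kept; rows whose y.link_id has no match in z get NULL for z's columns.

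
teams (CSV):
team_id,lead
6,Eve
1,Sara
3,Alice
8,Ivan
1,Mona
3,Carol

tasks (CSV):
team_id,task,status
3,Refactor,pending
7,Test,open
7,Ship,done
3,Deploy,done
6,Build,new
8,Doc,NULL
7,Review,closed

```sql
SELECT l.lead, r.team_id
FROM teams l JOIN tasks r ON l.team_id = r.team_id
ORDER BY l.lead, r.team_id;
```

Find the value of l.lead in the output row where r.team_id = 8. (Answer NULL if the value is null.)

Ivan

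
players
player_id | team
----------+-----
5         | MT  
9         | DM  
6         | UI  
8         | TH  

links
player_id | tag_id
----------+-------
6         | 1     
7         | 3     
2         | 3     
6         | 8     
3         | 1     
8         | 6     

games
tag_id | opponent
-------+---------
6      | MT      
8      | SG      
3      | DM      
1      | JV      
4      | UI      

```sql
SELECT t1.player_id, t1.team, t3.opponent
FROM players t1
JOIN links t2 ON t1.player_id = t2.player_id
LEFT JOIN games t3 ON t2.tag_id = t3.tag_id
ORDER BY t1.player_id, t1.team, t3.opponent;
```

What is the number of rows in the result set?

Evaluate left to right. First `players t1 INNER JOIN links t2` on player_id: 3 row(s).
Then LEFT JOIN `games t3` on tag_id: each of those 3 rows is kept; rows whose t2.tag_id has no match in t3 get NULL for t3's columns.
Result: 3 row(s).

3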